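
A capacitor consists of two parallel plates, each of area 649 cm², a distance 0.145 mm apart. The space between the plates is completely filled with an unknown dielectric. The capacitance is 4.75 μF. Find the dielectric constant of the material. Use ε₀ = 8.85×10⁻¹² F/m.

κ ≈ 1199

A = 649 cm² = 6.49×10⁻² m².
κ = Cd/(ε₀A) = 4.75×10⁻⁶ × 1.45×10⁻⁴ / (8.85×10⁻¹² × 6.49×10⁻²) = 1199.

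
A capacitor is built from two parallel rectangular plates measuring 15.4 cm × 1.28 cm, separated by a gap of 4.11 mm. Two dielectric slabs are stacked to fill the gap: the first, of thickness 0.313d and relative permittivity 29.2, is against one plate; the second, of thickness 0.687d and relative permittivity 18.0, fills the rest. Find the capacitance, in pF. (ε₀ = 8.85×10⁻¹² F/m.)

A = 15.4 × 1.28 cm² = 1.97×10⁻³ m².
Stacked slabs ⇒ two capacitors in series, each with the full plate area.
C₁ = κ₁ε₀A/d₁ = 29.2 × 8.85×10⁻¹² × 1.97×10⁻³ / 1.29×10⁻³ = 3.96×10⁻¹⁰ F.
C₂ = κ₂ε₀A/d₂ = 18.0 × 8.85×10⁻¹² × 1.97×10⁻³ / 2.82×10⁻³ = 1.11×10⁻¹⁰ F.
C = (1/C₁ + 1/C₂)⁻¹ = 8.68×10⁻¹¹ F.

C ≈ 86.8 pF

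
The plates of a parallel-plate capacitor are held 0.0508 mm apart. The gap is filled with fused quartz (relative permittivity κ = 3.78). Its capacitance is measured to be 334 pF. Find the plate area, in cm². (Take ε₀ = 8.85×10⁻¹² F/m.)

A = Cd/(κε₀) = 3.34×10⁻¹⁰ × 5.08×10⁻⁵ / (3.78 × 8.85×10⁻¹²) = 5.07×10⁻⁴ m².

A ≈ 5.07 cm²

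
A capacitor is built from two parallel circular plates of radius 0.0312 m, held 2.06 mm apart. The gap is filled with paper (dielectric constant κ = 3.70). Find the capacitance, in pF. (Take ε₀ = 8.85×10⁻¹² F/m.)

A = π(0.0312 m)² = 3.06×10⁻³ m².
C = κε₀A/d = 3.70 × 8.85×10⁻¹² × 3.06×10⁻³ / 2.06×10⁻³ = 4.86×10⁻¹¹ F.

48.6 pF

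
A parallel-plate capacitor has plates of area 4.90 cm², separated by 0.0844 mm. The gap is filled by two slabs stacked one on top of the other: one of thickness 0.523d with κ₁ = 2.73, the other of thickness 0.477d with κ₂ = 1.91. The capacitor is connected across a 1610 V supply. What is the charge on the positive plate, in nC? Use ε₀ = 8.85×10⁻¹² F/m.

Q ≈ 187 nC

A = 4.90 cm² = 4.90×10⁻⁴ m².
Stacked slabs ⇒ two capacitors in series, each with the full plate area.
C₁ = κ₁ε₀A/d₁ = 2.73 × 8.85×10⁻¹² × 4.90×10⁻⁴ / 4.41×10⁻⁵ = 2.68×10⁻¹⁰ F.
C₂ = κ₂ε₀A/d₂ = 1.91 × 8.85×10⁻¹² × 4.90×10⁻⁴ / 4.03×10⁻⁵ = 2.06×10⁻¹⁰ F.
C = (1/C₁ + 1/C₂)⁻¹ = 1.16×10⁻¹⁰ F.
Q = CV = 1.16×10⁻¹⁰ × 1610 = 1.87×10⁻⁷ C.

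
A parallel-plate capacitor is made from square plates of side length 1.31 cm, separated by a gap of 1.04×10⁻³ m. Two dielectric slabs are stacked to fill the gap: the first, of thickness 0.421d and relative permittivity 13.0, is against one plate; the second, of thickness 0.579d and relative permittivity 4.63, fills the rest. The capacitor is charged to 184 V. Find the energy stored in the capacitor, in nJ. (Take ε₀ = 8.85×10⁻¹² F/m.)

A = (1.31 cm)² = 1.72×10⁻⁴ m².
Stacked slabs ⇒ two capacitors in series, each with the full plate area.
C₁ = κ₁ε₀A/d₁ = 13.0 × 8.85×10⁻¹² × 1.72×10⁻⁴ / 4.38×10⁻⁴ = 4.51×10⁻¹¹ F.
C₂ = κ₂ε₀A/d₂ = 4.63 × 8.85×10⁻¹² × 1.72×10⁻⁴ / 6.02×10⁻⁴ = 1.17×10⁻¹¹ F.
C = (1/C₁ + 1/C₂)⁻¹ = 9.28×10⁻¹² F.
U = ½CV² = ½ × 9.28×10⁻¹² × (184)² = 1.57×10⁻⁷ J.

U ≈ 157 nJ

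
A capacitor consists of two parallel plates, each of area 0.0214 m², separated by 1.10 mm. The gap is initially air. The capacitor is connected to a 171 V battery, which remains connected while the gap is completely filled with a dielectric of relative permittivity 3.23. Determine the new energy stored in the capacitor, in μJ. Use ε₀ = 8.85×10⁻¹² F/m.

U ≈ 8.13 μJ

Initially C₁ = ε₀A/d = 8.85×10⁻¹² × 2.14×10⁻² / 1.10×10⁻³ = 1.72×10⁻¹⁰ F.
U₁ = 2.52×10⁻⁶ J.
Battery connected ⇒ V is held fixed. C₂ = 3.23 C₁ and U = ½CV², so U₂/U₁ = C₂/C₁ = 3.23.
U₂ = 3.23 × 2.52×10⁻⁶ = 8.13×10⁻⁶ J.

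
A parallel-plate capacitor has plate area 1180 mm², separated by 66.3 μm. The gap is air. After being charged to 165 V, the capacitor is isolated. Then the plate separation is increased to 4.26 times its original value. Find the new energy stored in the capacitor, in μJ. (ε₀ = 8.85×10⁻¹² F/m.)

A = 1180 mm² = 1.18×10⁻³ m².
Initially C₁ = ε₀A/d = 8.85×10⁻¹² × 1.18×10⁻³ / 6.63×10⁻⁵ = 1.58×10⁻¹⁰ F.
U₁ = 2.14×10⁻⁶ J.
Isolated ⇒ Q is held fixed. C₂ = 0.235 C₁ and U = Q²/(2C), so U₂/U₁ = C₁/C₂ = 4.26.
U₂ = 4.26 × 2.14×10⁻⁶ = 9.13×10⁻⁶ J.

U ≈ 9.13 μJ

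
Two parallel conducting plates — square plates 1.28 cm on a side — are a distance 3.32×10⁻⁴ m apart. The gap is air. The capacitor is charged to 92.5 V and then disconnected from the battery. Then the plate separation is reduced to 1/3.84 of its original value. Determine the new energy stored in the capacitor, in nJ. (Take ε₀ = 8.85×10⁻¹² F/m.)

4.87 nJ

A = (1.28 cm)² = 1.64×10⁻⁴ m².
Initially C₁ = ε₀A/d = 8.85×10⁻¹² × 1.64×10⁻⁴ / 3.32×10⁻⁴ = 4.37×10⁻¹² F.
U₁ = 1.87×10⁻⁸ J.
Isolated ⇒ Q is held fixed. C₂ = 3.84 C₁ and U = Q²/(2C), so U₂/U₁ = C₁/C₂ = 0.260.
U₂ = 0.260 × 1.87×10⁻⁸ = 4.87×10⁻⁹ J.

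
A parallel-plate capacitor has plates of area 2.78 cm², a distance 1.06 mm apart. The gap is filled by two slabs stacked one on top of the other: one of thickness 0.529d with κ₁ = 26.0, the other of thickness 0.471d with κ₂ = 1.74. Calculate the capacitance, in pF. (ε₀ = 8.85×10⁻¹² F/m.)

C ≈ 7.98 pF

A = 2.78 cm² = 2.78×10⁻⁴ m².
Stacked slabs ⇒ two capacitors in series, each with the full plate area.
C₁ = κ₁ε₀A/d₁ = 26.0 × 8.85×10⁻¹² × 2.78×10⁻⁴ / 5.61×10⁻⁴ = 1.14×10⁻¹⁰ F.
C₂ = κ₂ε₀A/d₂ = 1.74 × 8.85×10⁻¹² × 2.78×10⁻⁴ / 4.99×10⁻⁴ = 8.57×10⁻¹² F.
C = (1/C₁ + 1/C₂)⁻¹ = 7.98×10⁻¹² F.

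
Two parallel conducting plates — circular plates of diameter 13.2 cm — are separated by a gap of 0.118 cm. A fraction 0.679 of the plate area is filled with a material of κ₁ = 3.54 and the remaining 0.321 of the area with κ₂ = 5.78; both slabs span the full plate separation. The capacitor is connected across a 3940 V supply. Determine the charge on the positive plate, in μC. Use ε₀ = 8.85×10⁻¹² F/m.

Q ≈ 1.72 μC

A = π(13.2/2 cm)² = 1.37×10⁻² m².
Side-by-side slabs ⇒ two capacitors in parallel, each spanning the full gap.
C₁ = κ₁ε₀A₁/d = 3.54 × 8.85×10⁻¹² × 9.29×10⁻³ / 1.18×10⁻³ = 2.47×10⁻¹⁰ F.
C₂ = κ₂ε₀A₂/d = 5.78 × 8.85×10⁻¹² × 4.39×10⁻³ / 1.18×10⁻³ = 1.90×10⁻¹⁰ F.
C = C₁ + C₂ = 4.37×10⁻¹⁰ F.
Q = CV = 4.37×10⁻¹⁰ × 3940 = 1.72×10⁻⁶ C.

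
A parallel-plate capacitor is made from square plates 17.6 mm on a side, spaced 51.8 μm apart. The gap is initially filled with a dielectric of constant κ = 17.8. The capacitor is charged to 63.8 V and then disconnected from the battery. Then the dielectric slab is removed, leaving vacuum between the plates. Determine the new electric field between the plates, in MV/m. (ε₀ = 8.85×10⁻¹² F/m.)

E ≈ 21.9 MV/m

A = (17.6 mm)² = 3.10×10⁻⁴ m².
Initially C₁ = κε₀A/d = 17.8 × 8.85×10⁻¹² × 3.10×10⁻⁴ / 5.18×10⁻⁵ = 9.42×10⁻¹⁰ F.
E₁ = 1.23×10⁶ V/m.
Isolated ⇒ Q is held fixed. V₂ = Q/C₂ = V₁/0.0562; E = V/d, so E₂/E₁ = (V₂/V₁)(d₁/d₂) = 17.8.
E₂ = 17.8 × 1.23×10⁶ = 2.19×10⁷ V/m.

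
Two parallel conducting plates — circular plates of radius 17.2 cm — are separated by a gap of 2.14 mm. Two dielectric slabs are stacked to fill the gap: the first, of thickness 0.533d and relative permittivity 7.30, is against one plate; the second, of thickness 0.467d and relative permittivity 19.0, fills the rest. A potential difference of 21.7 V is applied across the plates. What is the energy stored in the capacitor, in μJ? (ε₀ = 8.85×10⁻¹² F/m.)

0.927 μJ

A = π(17.2 cm)² = 9.29×10⁻² m².
Stacked slabs ⇒ two capacitors in series, each with the full plate area.
C₁ = κ₁ε₀A/d₁ = 7.30 × 8.85×10⁻¹² × 9.29×10⁻² / 1.14×10⁻³ = 5.26×10⁻⁹ F.
C₂ = κ₂ε₀A/d₂ = 19.0 × 8.85×10⁻¹² × 9.29×10⁻² / 9.99×10⁻⁴ = 1.56×10⁻⁸ F.
C = (1/C₁ + 1/C₂)⁻¹ = 3.94×10⁻⁹ F.
U = ½CV² = ½ × 3.94×10⁻⁹ × (21.7)² = 9.27×10⁻⁷ J.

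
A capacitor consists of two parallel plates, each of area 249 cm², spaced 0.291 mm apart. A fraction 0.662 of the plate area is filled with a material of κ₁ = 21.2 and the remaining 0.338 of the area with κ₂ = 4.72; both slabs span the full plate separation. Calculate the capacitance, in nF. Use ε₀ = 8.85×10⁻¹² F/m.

A = 249 cm² = 2.49×10⁻² m².
Side-by-side slabs ⇒ two capacitors in parallel, each spanning the full gap.
C₁ = κ₁ε₀A₁/d = 21.2 × 8.85×10⁻¹² × 1.65×10⁻² / 2.91×10⁻⁴ = 1.06×10⁻⁸ F.
C₂ = κ₂ε₀A₂/d = 4.72 × 8.85×10⁻¹² × 8.42×10⁻³ / 2.91×10⁻⁴ = 1.21×10⁻⁹ F.
C = C₁ + C₂ = 1.18×10⁻⁸ F.

11.8 nF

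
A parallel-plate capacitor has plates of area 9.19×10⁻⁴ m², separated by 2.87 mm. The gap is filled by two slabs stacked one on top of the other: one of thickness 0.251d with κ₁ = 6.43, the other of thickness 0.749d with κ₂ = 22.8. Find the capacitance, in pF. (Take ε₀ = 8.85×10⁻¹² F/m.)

Stacked slabs ⇒ two capacitors in series, each with the full plate area.
C₁ = κ₁ε₀A/d₁ = 6.43 × 8.85×10⁻¹² × 9.19×10⁻⁴ / 7.20×10⁻⁴ = 7.26×10⁻¹¹ F.
C₂ = κ₂ε₀A/d₂ = 22.8 × 8.85×10⁻¹² × 9.19×10⁻⁴ / 2.15×10⁻³ = 8.63×10⁻¹¹ F.
C = (1/C₁ + 1/C₂)⁻¹ = 3.94×10⁻¹¹ F.

C ≈ 39.4 pF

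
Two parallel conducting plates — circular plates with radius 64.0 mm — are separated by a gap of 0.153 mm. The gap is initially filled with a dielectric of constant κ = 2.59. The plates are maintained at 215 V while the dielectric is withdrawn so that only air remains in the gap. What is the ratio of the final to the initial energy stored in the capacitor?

Battery connected ⇒ V is held fixed.
C₂ = 0.386 C₁ and U = ½CV², so U₂/U₁ = C₂/C₁ = 0.386.

0.386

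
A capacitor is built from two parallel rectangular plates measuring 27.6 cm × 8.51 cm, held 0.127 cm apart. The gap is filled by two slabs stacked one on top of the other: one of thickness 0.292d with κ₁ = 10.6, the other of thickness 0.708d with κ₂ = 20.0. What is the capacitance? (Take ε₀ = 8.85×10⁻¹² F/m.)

2.60 nF

A = 27.6 × 8.51 cm² = 2.35×10⁻² m².
Stacked slabs ⇒ two capacitors in series, each with the full plate area.
C₁ = κ₁ε₀A/d₁ = 10.6 × 8.85×10⁻¹² × 2.35×10⁻² / 3.71×10⁻⁴ = 5.94×10⁻⁹ F.
C₂ = κ₂ε₀A/d₂ = 20.0 × 8.85×10⁻¹² × 2.35×10⁻² / 8.99×10⁻⁴ = 4.62×10⁻⁹ F.
C = (1/C₁ + 1/C₂)⁻¹ = 2.60×10⁻⁹ F.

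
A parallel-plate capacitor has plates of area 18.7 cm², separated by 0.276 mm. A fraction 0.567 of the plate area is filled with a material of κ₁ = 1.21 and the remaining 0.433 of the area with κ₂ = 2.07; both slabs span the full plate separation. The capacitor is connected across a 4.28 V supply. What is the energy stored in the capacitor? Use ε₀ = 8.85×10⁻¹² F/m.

A = 18.7 cm² = 1.87×10⁻³ m².
Side-by-side slabs ⇒ two capacitors in parallel, each spanning the full gap.
C₁ = κ₁ε₀A₁/d = 1.21 × 8.85×10⁻¹² × 1.06×10⁻³ / 2.76×10⁻⁴ = 4.11×10⁻¹¹ F.
C₂ = κ₂ε₀A₂/d = 2.07 × 8.85×10⁻¹² × 8.10×10⁻⁴ / 2.76×10⁻⁴ = 5.37×10⁻¹¹ F.
C = C₁ + C₂ = 9.49×10⁻¹¹ F.
U = ½CV² = ½ × 9.49×10⁻¹¹ × (4.28)² = 8.69×10⁻¹⁰ J.

0.869 nJ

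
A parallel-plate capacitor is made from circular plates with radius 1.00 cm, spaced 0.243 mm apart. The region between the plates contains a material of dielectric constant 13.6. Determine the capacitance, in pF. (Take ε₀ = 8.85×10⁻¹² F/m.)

C ≈ 156 pF

A = π(1.00 cm)² = 3.14×10⁻⁴ m².
C = κε₀A/d = 13.6 × 8.85×10⁻¹² × 3.14×10⁻⁴ / 2.43×10⁻⁴ = 1.56×10⁻¹⁰ F.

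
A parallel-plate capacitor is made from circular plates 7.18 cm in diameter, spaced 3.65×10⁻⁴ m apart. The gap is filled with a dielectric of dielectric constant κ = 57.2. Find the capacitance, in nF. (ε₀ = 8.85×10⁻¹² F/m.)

A = π(7.18/2 cm)² = 4.05×10⁻³ m².
C = κε₀A/d = 57.2 × 8.85×10⁻¹² × 4.05×10⁻³ / 3.65×10⁻⁴ = 5.62×10⁻⁹ F.

C ≈ 5.62 nF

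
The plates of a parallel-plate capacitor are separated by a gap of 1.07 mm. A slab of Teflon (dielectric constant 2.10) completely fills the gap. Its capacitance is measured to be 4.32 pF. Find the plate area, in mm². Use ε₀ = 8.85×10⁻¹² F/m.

A = Cd/(κε₀) = 4.32×10⁻¹² × 1.07×10⁻³ / (2.10 × 8.85×10⁻¹²) = 2.49×10⁻⁴ m².

A ≈ 249 mm²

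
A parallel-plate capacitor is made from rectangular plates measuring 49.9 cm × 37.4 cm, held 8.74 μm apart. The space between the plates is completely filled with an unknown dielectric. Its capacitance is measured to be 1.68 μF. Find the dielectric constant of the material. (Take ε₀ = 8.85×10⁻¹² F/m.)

A = 49.9 × 37.4 cm² = 0.187 m².
κ = Cd/(ε₀A) = 1.68×10⁻⁶ × 8.74×10⁻⁶ / (8.85×10⁻¹² × 0.187) = 8.89.

κ ≈ 8.89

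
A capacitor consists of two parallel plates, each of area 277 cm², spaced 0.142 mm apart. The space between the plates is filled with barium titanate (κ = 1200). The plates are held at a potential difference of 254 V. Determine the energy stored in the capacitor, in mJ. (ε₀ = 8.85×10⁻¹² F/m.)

A = 277 cm² = 2.77×10⁻² m².
C = κε₀A/d = 1200 × 8.85×10⁻¹² × 2.77×10⁻² / 1.42×10⁻⁴ = 2.07×10⁻⁶ F.
U = ½CV² = ½ × 2.07×10⁻⁶ × (254)² = 6.68×10⁻² J.

U ≈ 66.8 mJ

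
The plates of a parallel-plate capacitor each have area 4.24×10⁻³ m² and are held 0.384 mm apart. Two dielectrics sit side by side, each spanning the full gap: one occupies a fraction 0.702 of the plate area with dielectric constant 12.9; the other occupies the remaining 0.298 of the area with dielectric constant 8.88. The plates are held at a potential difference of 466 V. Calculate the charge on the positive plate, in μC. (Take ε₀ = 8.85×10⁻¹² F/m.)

0.533 μC

Side-by-side slabs ⇒ two capacitors in parallel, each spanning the full gap.
C₁ = κ₁ε₀A₁/d = 12.9 × 8.85×10⁻¹² × 2.98×10⁻³ / 3.84×10⁻⁴ = 8.85×10⁻¹⁰ F.
C₂ = κ₂ε₀A₂/d = 8.88 × 8.85×10⁻¹² × 1.26×10⁻³ / 3.84×10⁻⁴ = 2.59×10⁻¹⁰ F.
C = C₁ + C₂ = 1.14×10⁻⁹ F.
Q = CV = 1.14×10⁻⁹ × 466 = 5.33×10⁻⁷ C.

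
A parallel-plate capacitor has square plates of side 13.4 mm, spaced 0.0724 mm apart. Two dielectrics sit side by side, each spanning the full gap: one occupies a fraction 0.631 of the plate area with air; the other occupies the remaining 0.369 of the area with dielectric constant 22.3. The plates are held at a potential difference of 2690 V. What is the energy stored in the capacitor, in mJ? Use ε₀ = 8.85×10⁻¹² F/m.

A = (13.4 mm)² = 1.80×10⁻⁴ m².
Side-by-side slabs ⇒ two capacitors in parallel, each spanning the full gap.
C₁ = κ₁ε₀A₁/d = 1.00 × 8.85×10⁻¹² × 1.13×10⁻⁴ / 7.24×10⁻⁵ = 1.38×10⁻¹¹ F.
C₂ = κ₂ε₀A₂/d = 22.3 × 8.85×10⁻¹² × 6.63×10⁻⁵ / 7.24×10⁻⁵ = 1.81×10⁻¹⁰ F.
C = C₁ + C₂ = 1.94×10⁻¹⁰ F.
U = ½CV² = ½ × 1.94×10⁻¹⁰ × (2690)² = 7.04×10⁻⁴ J.

U ≈ 0.704 mJ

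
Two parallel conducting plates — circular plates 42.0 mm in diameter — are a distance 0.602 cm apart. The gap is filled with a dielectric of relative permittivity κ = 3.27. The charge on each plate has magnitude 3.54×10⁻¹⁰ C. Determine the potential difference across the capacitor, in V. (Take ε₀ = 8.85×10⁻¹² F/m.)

53.2 V

A = π(42.0/2 mm)² = 1.39×10⁻³ m².
C = κε₀A/d = 3.27 × 8.85×10⁻¹² × 1.39×10⁻³ / 6.02×10⁻³ = 6.66×10⁻¹² F.
V = Q/C = 3.54×10⁻¹⁰ / 6.66×10⁻¹² = 53.2 V.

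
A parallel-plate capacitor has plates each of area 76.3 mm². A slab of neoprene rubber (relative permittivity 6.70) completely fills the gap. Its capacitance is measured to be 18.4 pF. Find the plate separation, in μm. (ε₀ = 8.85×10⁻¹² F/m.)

d ≈ 246 μm

A = 76.3 mm² = 7.63×10⁻⁵ m².
d = κε₀A/C = 6.70 × 8.85×10⁻¹² × 7.63×10⁻⁵ / 1.84×10⁻¹¹ = 2.46×10⁻⁴ m.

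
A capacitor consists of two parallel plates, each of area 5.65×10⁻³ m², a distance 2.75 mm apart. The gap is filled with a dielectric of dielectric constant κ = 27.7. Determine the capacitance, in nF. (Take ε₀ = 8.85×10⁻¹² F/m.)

C ≈ 0.504 nF

C = κε₀A/d = 27.7 × 8.85×10⁻¹² × 5.65×10⁻³ / 2.75×10⁻³ = 5.04×10⁻¹⁰ F.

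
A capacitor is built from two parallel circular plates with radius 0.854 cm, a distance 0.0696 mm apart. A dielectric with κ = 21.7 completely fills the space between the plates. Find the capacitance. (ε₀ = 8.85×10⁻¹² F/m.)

C ≈ 0.632 nF

A = π(0.854 cm)² = 2.29×10⁻⁴ m².
C = κε₀A/d = 21.7 × 8.85×10⁻¹² × 2.29×10⁻⁴ / 6.96×10⁻⁵ = 6.32×10⁻¹⁰ F.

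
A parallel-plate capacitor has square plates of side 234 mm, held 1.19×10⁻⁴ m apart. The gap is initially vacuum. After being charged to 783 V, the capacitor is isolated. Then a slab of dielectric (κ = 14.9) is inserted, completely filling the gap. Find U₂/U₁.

0.0671

Isolated ⇒ Q is held fixed.
C₂ = 14.9 C₁ and U = Q²/(2C), so U₂/U₁ = C₁/C₂ = 0.0671.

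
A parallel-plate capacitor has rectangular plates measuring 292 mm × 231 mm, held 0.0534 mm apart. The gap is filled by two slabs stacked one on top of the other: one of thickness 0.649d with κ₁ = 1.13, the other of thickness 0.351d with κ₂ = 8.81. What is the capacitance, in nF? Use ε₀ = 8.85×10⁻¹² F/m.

C ≈ 18.2 nF

A = 292 × 231 mm² = 6.75×10⁻² m².
Stacked slabs ⇒ two capacitors in series, each with the full plate area.
C₁ = κ₁ε₀A/d₁ = 1.13 × 8.85×10⁻¹² × 6.75×10⁻² / 3.47×10⁻⁵ = 1.95×10⁻⁸ F.
C₂ = κ₂ε₀A/d₂ = 8.81 × 8.85×10⁻¹² × 6.75×10⁻² / 1.87×10⁻⁵ = 2.81×10⁻⁷ F.
C = (1/C₁ + 1/C₂)⁻¹ = 1.82×10⁻⁸ F.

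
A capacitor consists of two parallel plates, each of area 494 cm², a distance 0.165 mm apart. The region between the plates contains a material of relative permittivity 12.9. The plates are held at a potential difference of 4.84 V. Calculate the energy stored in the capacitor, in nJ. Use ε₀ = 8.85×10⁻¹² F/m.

A = 494 cm² = 4.94×10⁻² m².
C = κε₀A/d = 12.9 × 8.85×10⁻¹² × 4.94×10⁻² / 1.65×10⁻⁴ = 3.42×10⁻⁸ F.
U = ½CV² = ½ × 3.42×10⁻⁸ × (4.84)² = 4.00×10⁻⁷ J.

400 nJ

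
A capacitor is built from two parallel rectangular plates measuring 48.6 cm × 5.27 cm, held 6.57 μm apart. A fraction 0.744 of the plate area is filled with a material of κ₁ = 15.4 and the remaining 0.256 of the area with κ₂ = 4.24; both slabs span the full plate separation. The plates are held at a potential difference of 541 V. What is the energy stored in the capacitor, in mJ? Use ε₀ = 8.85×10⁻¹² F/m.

U ≈ 63.3 mJ

A = 48.6 × 5.27 cm² = 2.56×10⁻² m².
Side-by-side slabs ⇒ two capacitors in parallel, each spanning the full gap.
C₁ = κ₁ε₀A₁/d = 15.4 × 8.85×10⁻¹² × 1.91×10⁻² / 6.57×10⁻⁶ = 3.95×10⁻⁷ F.
C₂ = κ₂ε₀A₂/d = 4.24 × 8.85×10⁻¹² × 6.56×10⁻³ / 6.57×10⁻⁶ = 3.74×10⁻⁸ F.
C = C₁ + C₂ = 4.33×10⁻⁷ F.
U = ½CV² = ½ × 4.33×10⁻⁷ × (541)² = 6.33×10⁻² J.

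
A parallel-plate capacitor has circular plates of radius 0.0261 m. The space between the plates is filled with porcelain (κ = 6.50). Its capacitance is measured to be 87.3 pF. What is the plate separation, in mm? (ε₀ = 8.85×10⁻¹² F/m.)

A = π(0.0261 m)² = 2.14×10⁻³ m².
d = κε₀A/C = 6.50 × 8.85×10⁻¹² × 2.14×10⁻³ / 8.73×10⁻¹¹ = 1.41×10⁻³ m.

1.41 mm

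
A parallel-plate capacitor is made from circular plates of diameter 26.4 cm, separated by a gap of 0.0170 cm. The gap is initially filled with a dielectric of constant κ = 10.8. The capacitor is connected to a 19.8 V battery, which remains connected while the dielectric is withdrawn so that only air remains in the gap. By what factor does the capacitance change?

0.0926

C = κε₀A/d scales with κ, so C₂/C₁ = 1/κ = 1/10.8 = 0.0926.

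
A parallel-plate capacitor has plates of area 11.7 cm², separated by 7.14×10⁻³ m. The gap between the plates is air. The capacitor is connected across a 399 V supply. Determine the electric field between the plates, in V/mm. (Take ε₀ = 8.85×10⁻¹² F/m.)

E = V/d = 399 / 7.14×10⁻³ = 5.59×10⁴ V/m.

E ≈ 55.9 V/mm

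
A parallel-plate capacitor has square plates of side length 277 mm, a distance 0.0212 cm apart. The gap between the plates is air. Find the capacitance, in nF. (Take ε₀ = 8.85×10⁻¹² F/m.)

A = (277 mm)² = 7.67×10⁻² m².
C = ε₀A/d = 8.85×10⁻¹² × 7.67×10⁻² / 2.12×10⁻⁴ = 3.20×10⁻⁹ F.

C ≈ 3.20 nF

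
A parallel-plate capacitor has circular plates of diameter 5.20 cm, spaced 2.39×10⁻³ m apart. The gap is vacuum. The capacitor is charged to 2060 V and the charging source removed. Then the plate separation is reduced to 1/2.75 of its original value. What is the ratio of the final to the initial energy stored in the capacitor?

0.364

Isolated ⇒ Q is held fixed.
C₂ = 2.75 C₁ and U = Q²/(2C), so U₂/U₁ = C₁/C₂ = 0.364.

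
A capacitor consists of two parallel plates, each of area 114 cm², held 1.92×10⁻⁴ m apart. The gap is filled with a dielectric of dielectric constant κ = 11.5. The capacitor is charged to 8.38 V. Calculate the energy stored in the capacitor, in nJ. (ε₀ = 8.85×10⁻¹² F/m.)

A = 114 cm² = 1.14×10⁻² m².
C = κε₀A/d = 11.5 × 8.85×10⁻¹² × 1.14×10⁻² / 1.92×10⁻⁴ = 6.04×10⁻⁹ F.
U = ½CV² = ½ × 6.04×10⁻⁹ × (8.38)² = 2.12×10⁻⁷ J.

U ≈ 212 nJ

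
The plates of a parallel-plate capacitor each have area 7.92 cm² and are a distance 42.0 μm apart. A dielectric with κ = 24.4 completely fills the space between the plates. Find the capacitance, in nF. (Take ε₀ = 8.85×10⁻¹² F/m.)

A = 7.92 cm² = 7.92×10⁻⁴ m².
C = κε₀A/d = 24.4 × 8.85×10⁻¹² × 7.92×10⁻⁴ / 4.20×10⁻⁵ = 4.07×10⁻⁹ F.

C ≈ 4.07 nF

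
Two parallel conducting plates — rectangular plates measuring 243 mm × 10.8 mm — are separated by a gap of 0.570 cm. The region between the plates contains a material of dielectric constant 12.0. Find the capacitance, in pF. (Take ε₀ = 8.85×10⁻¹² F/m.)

48.9 pF

A = 243 × 10.8 mm² = 2.62×10⁻³ m².
C = κε₀A/d = 12.0 × 8.85×10⁻¹² × 2.62×10⁻³ / 5.70×10⁻³ = 4.89×10⁻¹¹ F.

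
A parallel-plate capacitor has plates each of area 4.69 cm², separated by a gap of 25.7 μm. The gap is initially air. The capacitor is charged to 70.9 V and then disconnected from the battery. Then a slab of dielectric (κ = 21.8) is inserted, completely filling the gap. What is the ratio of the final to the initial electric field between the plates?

E₂/E₁ ≈ 0.0459

Isolated ⇒ Q is held fixed.
V₂ = Q/C₂ = V₁/21.8; E = V/d, so E₂/E₁ = (V₂/V₁)(d₁/d₂) = 0.0459.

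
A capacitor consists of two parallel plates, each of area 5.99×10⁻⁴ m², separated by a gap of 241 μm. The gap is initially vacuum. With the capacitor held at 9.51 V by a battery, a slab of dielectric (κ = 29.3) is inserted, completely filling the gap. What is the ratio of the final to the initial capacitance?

29.3

C = κε₀A/d scales with κ, so C₂/C₁ = κ = 29.3.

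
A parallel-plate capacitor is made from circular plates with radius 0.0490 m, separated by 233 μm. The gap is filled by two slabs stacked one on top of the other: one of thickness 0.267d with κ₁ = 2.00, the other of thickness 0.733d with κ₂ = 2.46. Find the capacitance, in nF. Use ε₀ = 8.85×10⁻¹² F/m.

C ≈ 0.664 nF

A = π(0.0490 m)² = 7.54×10⁻³ m².
Stacked slabs ⇒ two capacitors in series, each with the full plate area.
C₁ = κ₁ε₀A/d₁ = 2.00 × 8.85×10⁻¹² × 7.54×10⁻³ / 6.22×10⁻⁵ = 2.15×10⁻⁹ F.
C₂ = κ₂ε₀A/d₂ = 2.46 × 8.85×10⁻¹² × 7.54×10⁻³ / 1.71×10⁻⁴ = 9.62×10⁻¹⁰ F.
C = (1/C₁ + 1/C₂)⁻¹ = 6.64×10⁻¹⁰ F.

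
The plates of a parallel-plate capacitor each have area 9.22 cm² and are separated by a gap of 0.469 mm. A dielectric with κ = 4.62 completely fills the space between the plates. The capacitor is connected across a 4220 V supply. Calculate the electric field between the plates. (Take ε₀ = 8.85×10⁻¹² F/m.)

E ≈ 9.00 MV/m

E = V/d = 4220 / 4.69×10⁻⁴ = 9.00×10⁶ V/m.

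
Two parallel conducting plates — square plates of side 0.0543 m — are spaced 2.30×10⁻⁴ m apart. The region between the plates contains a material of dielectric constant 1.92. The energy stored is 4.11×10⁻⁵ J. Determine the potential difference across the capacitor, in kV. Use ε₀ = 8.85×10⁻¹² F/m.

A = (0.0543 m)² = 2.95×10⁻³ m².
C = κε₀A/d = 1.92 × 8.85×10⁻¹² × 2.95×10⁻³ / 2.30×10⁻⁴ = 2.18×10⁻¹⁰ F.
V = √(2U/C) = √(2 × 4.11×10⁻⁵ / 2.18×10⁻¹⁰) = 6.14×10² V.

0.614 kV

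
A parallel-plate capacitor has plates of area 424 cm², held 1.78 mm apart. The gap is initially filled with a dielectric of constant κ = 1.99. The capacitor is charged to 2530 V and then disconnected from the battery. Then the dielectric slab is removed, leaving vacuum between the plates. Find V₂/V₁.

Isolated ⇒ Q is held fixed.
C₂ = 0.503 C₁ and V = Q/C, so V₂/V₁ = C₁/C₂ = 1.99.

V₂/V₁ ≈ 1.99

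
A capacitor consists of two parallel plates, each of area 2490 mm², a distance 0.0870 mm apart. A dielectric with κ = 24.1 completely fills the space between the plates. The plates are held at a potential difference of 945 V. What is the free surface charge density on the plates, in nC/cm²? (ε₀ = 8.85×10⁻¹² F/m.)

A = 2490 mm² = 2.49×10⁻³ m².
C = κε₀A/d = 24.1 × 8.85×10⁻¹² × 2.49×10⁻³ / 8.70×10⁻⁵ = 6.10×10⁻⁹ F.
σ = Q/A = CV/A = 6.10×10⁻⁹ × 945 / 2.49×10⁻³ = 2.32×10⁻³ C/m².

232 nC/cm²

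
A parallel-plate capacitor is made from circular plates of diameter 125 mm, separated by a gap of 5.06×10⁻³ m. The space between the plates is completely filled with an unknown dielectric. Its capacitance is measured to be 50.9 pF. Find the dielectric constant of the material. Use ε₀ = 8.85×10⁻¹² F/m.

2.37

A = π(125/2 mm)² = 1.23×10⁻² m².
κ = Cd/(ε₀A) = 5.09×10⁻¹¹ × 5.06×10⁻³ / (8.85×10⁻¹² × 1.23×10⁻²) = 2.37.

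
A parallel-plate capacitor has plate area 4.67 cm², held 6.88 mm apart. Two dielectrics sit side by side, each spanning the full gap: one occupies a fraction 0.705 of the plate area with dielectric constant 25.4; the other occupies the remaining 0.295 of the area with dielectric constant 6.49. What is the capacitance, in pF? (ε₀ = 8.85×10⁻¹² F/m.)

11.9 pF

A = 4.67 cm² = 4.67×10⁻⁴ m².
Side-by-side slabs ⇒ two capacitors in parallel, each spanning the full gap.
C₁ = κ₁ε₀A₁/d = 25.4 × 8.85×10⁻¹² × 3.29×10⁻⁴ / 6.88×10⁻³ = 1.08×10⁻¹¹ F.
C₂ = κ₂ε₀A₂/d = 6.49 × 8.85×10⁻¹² × 1.38×10⁻⁴ / 6.88×10⁻³ = 1.15×10⁻¹² F.
C = C₁ + C₂ = 1.19×10⁻¹¹ F.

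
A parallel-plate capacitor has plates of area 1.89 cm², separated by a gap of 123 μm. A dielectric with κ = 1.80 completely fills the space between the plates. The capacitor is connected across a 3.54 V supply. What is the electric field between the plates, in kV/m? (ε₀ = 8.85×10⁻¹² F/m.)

E = V/d = 3.54 / 1.23×10⁻⁴ = 2.88×10⁴ V/m.

28.8 kV/m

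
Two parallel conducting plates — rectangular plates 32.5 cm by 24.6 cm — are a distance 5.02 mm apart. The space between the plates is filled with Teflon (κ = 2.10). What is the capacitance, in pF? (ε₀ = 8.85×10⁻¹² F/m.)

C ≈ 296 pF

A = 32.5 × 24.6 cm² = 8.00×10⁻² m².
C = κε₀A/d = 2.10 × 8.85×10⁻¹² × 8.00×10⁻² / 5.02×10⁻³ = 2.96×10⁻¹⁰ F.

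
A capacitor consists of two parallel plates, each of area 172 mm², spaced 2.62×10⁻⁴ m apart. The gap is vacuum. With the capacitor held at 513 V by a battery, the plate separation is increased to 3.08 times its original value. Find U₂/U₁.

0.325

Battery connected ⇒ V is held fixed.
C₂ = 0.325 C₁ and U = ½CV², so U₂/U₁ = C₂/C₁ = 0.325.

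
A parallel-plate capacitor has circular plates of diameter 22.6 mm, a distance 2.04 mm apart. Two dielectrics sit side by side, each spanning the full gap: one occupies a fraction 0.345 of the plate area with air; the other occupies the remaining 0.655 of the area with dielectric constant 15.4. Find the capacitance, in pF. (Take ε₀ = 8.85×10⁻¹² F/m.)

C ≈ 18.2 pF

A = π(22.6/2 mm)² = 4.01×10⁻⁴ m².
Side-by-side slabs ⇒ two capacitors in parallel, each spanning the full gap.
C₁ = κ₁ε₀A₁/d = 1.00 × 8.85×10⁻¹² × 1.38×10⁻⁴ / 2.04×10⁻³ = 6.00×10⁻¹³ F.
C₂ = κ₂ε₀A₂/d = 15.4 × 8.85×10⁻¹² × 2.63×10⁻⁴ / 2.04×10⁻³ = 1.76×10⁻¹¹ F.
C = C₁ + C₂ = 1.82×10⁻¹¹ F.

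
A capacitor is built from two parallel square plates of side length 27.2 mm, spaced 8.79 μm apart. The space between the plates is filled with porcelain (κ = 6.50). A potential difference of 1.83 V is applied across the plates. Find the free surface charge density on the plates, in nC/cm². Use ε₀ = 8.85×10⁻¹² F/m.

A = (27.2 mm)² = 7.40×10⁻⁴ m².
C = κε₀A/d = 6.50 × 8.85×10⁻¹² × 7.40×10⁻⁴ / 8.79×10⁻⁶ = 4.84×10⁻⁹ F.
σ = Q/A = CV/A = 4.84×10⁻⁹ × 1.83 / 7.40×10⁻⁴ = 1.20×10⁻⁵ C/m².

σ ≈ 1.20 nC/cm²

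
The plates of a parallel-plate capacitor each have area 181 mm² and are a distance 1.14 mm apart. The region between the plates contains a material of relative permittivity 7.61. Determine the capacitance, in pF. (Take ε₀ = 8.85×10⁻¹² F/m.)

C ≈ 10.7 pF

A = 181 mm² = 1.81×10⁻⁴ m².
C = κε₀A/d = 7.61 × 8.85×10⁻¹² × 1.81×10⁻⁴ / 1.14×10⁻³ = 1.07×10⁻¹¹ F.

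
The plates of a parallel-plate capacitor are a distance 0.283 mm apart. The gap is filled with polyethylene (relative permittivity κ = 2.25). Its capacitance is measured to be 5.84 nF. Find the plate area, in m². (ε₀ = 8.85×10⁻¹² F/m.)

A ≈ 0.0830 m²

A = Cd/(κε₀) = 5.84×10⁻⁹ × 2.83×10⁻⁴ / (2.25 × 8.85×10⁻¹²) = 8.30×10⁻² m².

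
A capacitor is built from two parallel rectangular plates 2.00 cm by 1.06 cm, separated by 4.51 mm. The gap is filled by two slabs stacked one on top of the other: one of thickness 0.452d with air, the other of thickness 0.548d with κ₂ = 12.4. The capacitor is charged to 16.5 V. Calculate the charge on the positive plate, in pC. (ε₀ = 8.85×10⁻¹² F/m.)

A = 2.00 × 1.06 cm² = 2.12×10⁻⁴ m².
Stacked slabs ⇒ two capacitors in series, each with the full plate area.
C₁ = κ₁ε₀A/d₁ = 1.00 × 8.85×10⁻¹² × 2.12×10⁻⁴ / 2.04×10⁻³ = 9.20×10⁻¹³ F.
C₂ = κ₂ε₀A/d₂ = 12.4 × 8.85×10⁻¹² × 2.12×10⁻⁴ / 2.47×10⁻³ = 9.41×10⁻¹² F.
C = (1/C₁ + 1/C₂)⁻¹ = 8.38×10⁻¹³ F.
Q = CV = 8.38×10⁻¹³ × 16.5 = 1.38×10⁻¹¹ C.

Q ≈ 13.8 pC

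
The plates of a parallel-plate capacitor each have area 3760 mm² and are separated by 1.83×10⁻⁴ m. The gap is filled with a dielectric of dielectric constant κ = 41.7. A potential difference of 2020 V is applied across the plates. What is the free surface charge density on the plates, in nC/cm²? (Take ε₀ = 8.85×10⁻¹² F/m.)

A = 3760 mm² = 3.76×10⁻³ m².
C = κε₀A/d = 41.7 × 8.85×10⁻¹² × 3.76×10⁻³ / 1.83×10⁻⁴ = 7.58×10⁻⁹ F.
σ = Q/A = CV/A = 7.58×10⁻⁹ × 2020 / 3.76×10⁻³ = 4.07×10⁻³ C/m².

σ ≈ 407 nC/cm²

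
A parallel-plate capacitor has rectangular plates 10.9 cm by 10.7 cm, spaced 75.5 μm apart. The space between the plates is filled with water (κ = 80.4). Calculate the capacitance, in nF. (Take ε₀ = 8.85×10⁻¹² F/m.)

110 nF

A = 10.9 × 10.7 cm² = 1.17×10⁻² m².
C = κε₀A/d = 80.4 × 8.85×10⁻¹² × 1.17×10⁻² / 7.55×10⁻⁵ = 1.10×10⁻⁷ F.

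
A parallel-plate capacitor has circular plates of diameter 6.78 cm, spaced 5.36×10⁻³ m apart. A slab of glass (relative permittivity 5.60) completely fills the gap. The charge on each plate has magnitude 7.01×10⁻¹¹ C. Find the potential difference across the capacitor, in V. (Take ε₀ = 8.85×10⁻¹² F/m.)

A = π(6.78/2 cm)² = 3.61×10⁻³ m².
C = κε₀A/d = 5.60 × 8.85×10⁻¹² × 3.61×10⁻³ / 5.36×10⁻³ = 3.34×10⁻¹¹ F.
V = Q/C = 7.01×10⁻¹¹ / 3.34×10⁻¹¹ = 2.10 V.

2.10 V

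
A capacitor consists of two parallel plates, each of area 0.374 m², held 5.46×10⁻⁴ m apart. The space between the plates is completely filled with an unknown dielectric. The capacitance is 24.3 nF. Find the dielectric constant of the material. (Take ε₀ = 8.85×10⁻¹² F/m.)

κ = Cd/(ε₀A) = 2.43×10⁻⁸ × 5.46×10⁻⁴ / (8.85×10⁻¹² × 0.374) = 4.01.

4.01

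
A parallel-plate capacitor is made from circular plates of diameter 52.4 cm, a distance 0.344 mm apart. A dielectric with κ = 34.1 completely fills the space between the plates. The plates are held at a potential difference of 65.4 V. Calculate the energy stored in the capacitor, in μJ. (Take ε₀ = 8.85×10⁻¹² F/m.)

U ≈ 405 μJ

A = π(52.4/2 cm)² = 0.216 m².
C = κε₀A/d = 34.1 × 8.85×10⁻¹² × 0.216 / 3.44×10⁻⁴ = 1.89×10⁻⁷ F.
U = ½CV² = ½ × 1.89×10⁻⁷ × (65.4)² = 4.05×10⁻⁴ J.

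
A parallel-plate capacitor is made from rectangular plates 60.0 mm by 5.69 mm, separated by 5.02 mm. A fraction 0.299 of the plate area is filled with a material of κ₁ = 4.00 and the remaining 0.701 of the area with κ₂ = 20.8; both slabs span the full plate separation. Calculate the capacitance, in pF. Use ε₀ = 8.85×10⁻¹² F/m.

A = 60.0 × 5.69 mm² = 3.41×10⁻⁴ m².
Side-by-side slabs ⇒ two capacitors in parallel, each spanning the full gap.
C₁ = κ₁ε₀A₁/d = 4.00 × 8.85×10⁻¹² × 1.02×10⁻⁴ / 5.02×10⁻³ = 7.20×10⁻¹³ F.
C₂ = κ₂ε₀A₂/d = 20.8 × 8.85×10⁻¹² × 2.39×10⁻⁴ / 5.02×10⁻³ = 8.78×10⁻¹² F.
C = C₁ + C₂ = 9.50×10⁻¹² F.

C ≈ 9.50 pF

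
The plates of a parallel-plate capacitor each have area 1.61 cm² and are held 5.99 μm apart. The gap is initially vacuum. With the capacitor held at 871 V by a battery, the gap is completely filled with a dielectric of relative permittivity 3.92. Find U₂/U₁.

Battery connected ⇒ V is held fixed.
C₂ = 3.92 C₁ and U = ½CV², so U₂/U₁ = C₂/C₁ = 3.92.

3.92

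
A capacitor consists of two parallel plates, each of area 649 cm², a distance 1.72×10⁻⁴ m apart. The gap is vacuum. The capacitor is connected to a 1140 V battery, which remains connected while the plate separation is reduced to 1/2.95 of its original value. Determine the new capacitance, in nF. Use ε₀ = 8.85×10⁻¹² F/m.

C ≈ 9.85 nF

A = 649 cm² = 6.49×10⁻² m².
Initially C₁ = ε₀A/d = 8.85×10⁻¹² × 6.49×10⁻² / 1.72×10⁻⁴ = 3.34×10⁻⁹ F.
C = ε₀A/d scales as 1/d, so C₂/C₁ = d₁/d₂ = 2.95.
C₂ = 2.95 × 3.34×10⁻⁹ = 9.85×10⁻⁹ F.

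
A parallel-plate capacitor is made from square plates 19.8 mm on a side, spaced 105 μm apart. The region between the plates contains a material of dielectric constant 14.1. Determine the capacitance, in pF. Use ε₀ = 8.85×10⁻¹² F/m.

C ≈ 466 pF

A = (19.8 mm)² = 3.92×10⁻⁴ m².
C = κε₀A/d = 14.1 × 8.85×10⁻¹² × 3.92×10⁻⁴ / 1.05×10⁻⁴ = 4.66×10⁻¹⁰ F.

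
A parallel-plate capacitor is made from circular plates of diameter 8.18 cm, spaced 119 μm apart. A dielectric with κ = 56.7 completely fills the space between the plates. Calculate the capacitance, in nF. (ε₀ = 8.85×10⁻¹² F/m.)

C ≈ 22.2 nF

A = π(8.18/2 cm)² = 5.26×10⁻³ m².
C = κε₀A/d = 56.7 × 8.85×10⁻¹² × 5.26×10⁻³ / 1.19×10⁻⁴ = 2.22×10⁻⁸ F.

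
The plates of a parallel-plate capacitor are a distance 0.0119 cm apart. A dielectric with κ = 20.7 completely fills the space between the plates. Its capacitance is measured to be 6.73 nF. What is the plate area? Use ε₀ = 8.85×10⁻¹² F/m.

A ≈ 43.7 cm²

A = Cd/(κε₀) = 6.73×10⁻⁹ × 1.19×10⁻⁴ / (20.7 × 8.85×10⁻¹²) = 4.37×10⁻³ m².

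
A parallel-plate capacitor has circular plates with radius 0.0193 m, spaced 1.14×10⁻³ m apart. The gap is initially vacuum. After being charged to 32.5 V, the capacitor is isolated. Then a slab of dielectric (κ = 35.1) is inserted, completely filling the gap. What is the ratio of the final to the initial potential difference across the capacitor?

Isolated ⇒ Q is held fixed.
C₂ = 35.1 C₁ and V = Q/C, so V₂/V₁ = C₁/C₂ = 0.0285.

0.0285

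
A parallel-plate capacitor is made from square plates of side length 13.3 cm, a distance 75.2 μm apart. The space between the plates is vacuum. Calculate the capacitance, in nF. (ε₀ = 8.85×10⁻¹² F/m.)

C ≈ 2.08 nF

A = (13.3 cm)² = 1.77×10⁻² m².
C = ε₀A/d = 8.85×10⁻¹² × 1.77×10⁻² / 7.52×10⁻⁵ = 2.08×10⁻⁹ F.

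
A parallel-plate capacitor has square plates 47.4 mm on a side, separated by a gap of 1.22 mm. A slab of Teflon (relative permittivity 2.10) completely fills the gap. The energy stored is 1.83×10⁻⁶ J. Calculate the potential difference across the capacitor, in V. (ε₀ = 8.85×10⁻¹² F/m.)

V ≈ 327 V

A = (47.4 mm)² = 2.25×10⁻³ m².
C = κε₀A/d = 2.10 × 8.85×10⁻¹² × 2.25×10⁻³ / 1.22×10⁻³ = 3.42×10⁻¹¹ F.
V = √(2U/C) = √(2 × 1.83×10⁻⁶ / 3.42×10⁻¹¹) = 3.27×10² V.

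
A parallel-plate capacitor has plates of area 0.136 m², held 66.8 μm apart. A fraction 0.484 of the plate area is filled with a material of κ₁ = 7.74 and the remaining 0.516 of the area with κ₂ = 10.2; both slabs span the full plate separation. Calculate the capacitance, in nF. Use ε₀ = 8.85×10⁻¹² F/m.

Side-by-side slabs ⇒ two capacitors in parallel, each spanning the full gap.
C₁ = κ₁ε₀A₁/d = 7.74 × 8.85×10⁻¹² × 6.58×10⁻² / 6.68×10⁻⁵ = 6.75×10⁻⁸ F.
C₂ = κ₂ε₀A₂/d = 10.2 × 8.85×10⁻¹² × 7.02×10⁻² / 6.68×10⁻⁵ = 9.48×10⁻⁸ F.
C = C₁ + C₂ = 1.62×10⁻⁷ F.

C ≈ 162 nF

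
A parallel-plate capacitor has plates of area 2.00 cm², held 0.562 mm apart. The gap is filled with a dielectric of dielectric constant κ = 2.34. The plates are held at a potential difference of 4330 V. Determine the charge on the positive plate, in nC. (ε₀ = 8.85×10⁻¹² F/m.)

31.9 nC

A = 2.00 cm² = 2.00×10⁻⁴ m².
C = κε₀A/d = 2.34 × 8.85×10⁻¹² × 2.00×10⁻⁴ / 5.62×10⁻⁴ = 7.37×10⁻¹² F.
Q = CV = 7.37×10⁻¹² × 4330 = 3.19×10⁻⁸ C.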